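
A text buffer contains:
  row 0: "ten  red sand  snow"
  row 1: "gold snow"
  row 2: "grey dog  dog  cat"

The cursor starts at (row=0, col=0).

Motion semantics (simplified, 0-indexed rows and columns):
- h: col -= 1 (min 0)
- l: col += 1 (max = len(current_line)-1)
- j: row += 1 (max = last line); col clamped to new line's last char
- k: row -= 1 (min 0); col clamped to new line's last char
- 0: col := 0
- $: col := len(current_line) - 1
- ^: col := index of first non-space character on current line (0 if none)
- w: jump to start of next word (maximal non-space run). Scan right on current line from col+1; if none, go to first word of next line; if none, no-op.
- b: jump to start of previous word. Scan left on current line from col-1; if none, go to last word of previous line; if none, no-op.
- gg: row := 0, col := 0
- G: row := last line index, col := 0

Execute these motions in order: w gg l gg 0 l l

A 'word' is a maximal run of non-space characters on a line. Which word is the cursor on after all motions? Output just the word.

After 1 (w): row=0 col=5 char='r'
After 2 (gg): row=0 col=0 char='t'
After 3 (l): row=0 col=1 char='e'
After 4 (gg): row=0 col=0 char='t'
After 5 (0): row=0 col=0 char='t'
After 6 (l): row=0 col=1 char='e'
After 7 (l): row=0 col=2 char='n'

Answer: ten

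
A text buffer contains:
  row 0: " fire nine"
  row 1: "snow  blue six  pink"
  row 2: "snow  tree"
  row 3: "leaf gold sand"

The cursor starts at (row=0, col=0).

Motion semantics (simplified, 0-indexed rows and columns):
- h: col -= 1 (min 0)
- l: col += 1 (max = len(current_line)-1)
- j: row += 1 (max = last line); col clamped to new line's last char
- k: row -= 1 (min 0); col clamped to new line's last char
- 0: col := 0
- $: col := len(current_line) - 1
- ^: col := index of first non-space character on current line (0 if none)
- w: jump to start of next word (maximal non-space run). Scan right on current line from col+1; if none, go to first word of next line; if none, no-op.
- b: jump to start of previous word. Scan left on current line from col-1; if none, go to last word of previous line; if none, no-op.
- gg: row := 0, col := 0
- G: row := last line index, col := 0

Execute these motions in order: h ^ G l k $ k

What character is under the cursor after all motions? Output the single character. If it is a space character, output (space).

Answer: e

Derivation:
After 1 (h): row=0 col=0 char='_'
After 2 (^): row=0 col=1 char='f'
After 3 (G): row=3 col=0 char='l'
After 4 (l): row=3 col=1 char='e'
After 5 (k): row=2 col=1 char='n'
After 6 ($): row=2 col=9 char='e'
After 7 (k): row=1 col=9 char='e'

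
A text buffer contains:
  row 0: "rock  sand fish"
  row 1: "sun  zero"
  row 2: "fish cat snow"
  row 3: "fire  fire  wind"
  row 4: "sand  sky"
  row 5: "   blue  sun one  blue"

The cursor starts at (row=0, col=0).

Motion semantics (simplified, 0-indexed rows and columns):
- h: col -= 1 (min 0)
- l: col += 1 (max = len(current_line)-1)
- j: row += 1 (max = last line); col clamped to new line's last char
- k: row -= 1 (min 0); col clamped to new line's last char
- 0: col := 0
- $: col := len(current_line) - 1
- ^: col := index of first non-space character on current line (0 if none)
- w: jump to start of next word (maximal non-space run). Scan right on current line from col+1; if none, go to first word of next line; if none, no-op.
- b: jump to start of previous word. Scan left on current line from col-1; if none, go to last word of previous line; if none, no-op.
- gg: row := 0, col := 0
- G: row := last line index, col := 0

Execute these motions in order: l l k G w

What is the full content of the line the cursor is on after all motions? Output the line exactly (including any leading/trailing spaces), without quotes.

Answer:    blue  sun one  blue

Derivation:
After 1 (l): row=0 col=1 char='o'
After 2 (l): row=0 col=2 char='c'
After 3 (k): row=0 col=2 char='c'
After 4 (G): row=5 col=0 char='_'
After 5 (w): row=5 col=3 char='b'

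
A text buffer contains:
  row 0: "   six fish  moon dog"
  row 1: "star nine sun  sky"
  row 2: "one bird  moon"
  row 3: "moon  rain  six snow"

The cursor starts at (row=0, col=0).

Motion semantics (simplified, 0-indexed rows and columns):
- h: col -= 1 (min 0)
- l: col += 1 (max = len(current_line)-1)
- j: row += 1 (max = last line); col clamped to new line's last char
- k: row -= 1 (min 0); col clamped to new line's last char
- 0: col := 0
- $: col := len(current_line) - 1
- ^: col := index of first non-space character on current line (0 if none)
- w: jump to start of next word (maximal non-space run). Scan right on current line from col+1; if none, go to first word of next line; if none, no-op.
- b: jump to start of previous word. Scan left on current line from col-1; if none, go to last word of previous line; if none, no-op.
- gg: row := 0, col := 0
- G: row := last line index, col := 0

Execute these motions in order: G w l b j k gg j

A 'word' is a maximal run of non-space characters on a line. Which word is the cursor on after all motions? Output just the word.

Answer: star

Derivation:
After 1 (G): row=3 col=0 char='m'
After 2 (w): row=3 col=6 char='r'
After 3 (l): row=3 col=7 char='a'
After 4 (b): row=3 col=6 char='r'
After 5 (j): row=3 col=6 char='r'
After 6 (k): row=2 col=6 char='r'
After 7 (gg): row=0 col=0 char='_'
After 8 (j): row=1 col=0 char='s'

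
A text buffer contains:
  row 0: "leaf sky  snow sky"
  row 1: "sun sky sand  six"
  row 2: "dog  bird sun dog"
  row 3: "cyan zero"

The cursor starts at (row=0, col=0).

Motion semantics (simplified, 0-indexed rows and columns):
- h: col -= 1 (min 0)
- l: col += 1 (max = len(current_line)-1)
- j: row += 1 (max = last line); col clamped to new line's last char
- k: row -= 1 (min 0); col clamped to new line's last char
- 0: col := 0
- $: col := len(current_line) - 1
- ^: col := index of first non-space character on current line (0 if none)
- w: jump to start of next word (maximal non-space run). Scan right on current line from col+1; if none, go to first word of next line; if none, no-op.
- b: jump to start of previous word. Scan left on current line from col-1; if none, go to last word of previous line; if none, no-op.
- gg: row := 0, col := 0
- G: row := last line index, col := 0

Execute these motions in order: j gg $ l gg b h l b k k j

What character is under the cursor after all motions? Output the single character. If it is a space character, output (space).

Answer: s

Derivation:
After 1 (j): row=1 col=0 char='s'
After 2 (gg): row=0 col=0 char='l'
After 3 ($): row=0 col=17 char='y'
After 4 (l): row=0 col=17 char='y'
After 5 (gg): row=0 col=0 char='l'
After 6 (b): row=0 col=0 char='l'
After 7 (h): row=0 col=0 char='l'
After 8 (l): row=0 col=1 char='e'
After 9 (b): row=0 col=0 char='l'
After 10 (k): row=0 col=0 char='l'
After 11 (k): row=0 col=0 char='l'
After 12 (j): row=1 col=0 char='s'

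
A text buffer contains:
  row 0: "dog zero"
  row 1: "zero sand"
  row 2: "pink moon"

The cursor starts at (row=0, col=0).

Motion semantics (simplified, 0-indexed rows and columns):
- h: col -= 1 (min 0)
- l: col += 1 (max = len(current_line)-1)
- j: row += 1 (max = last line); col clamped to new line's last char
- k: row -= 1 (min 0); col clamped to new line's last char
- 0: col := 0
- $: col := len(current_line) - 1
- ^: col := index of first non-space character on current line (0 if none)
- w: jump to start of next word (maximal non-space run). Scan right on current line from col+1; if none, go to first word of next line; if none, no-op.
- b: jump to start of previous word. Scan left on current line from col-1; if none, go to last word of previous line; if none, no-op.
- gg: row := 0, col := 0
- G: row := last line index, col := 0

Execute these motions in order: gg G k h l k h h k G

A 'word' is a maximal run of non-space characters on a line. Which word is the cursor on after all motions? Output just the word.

After 1 (gg): row=0 col=0 char='d'
After 2 (G): row=2 col=0 char='p'
After 3 (k): row=1 col=0 char='z'
After 4 (h): row=1 col=0 char='z'
After 5 (l): row=1 col=1 char='e'
After 6 (k): row=0 col=1 char='o'
After 7 (h): row=0 col=0 char='d'
After 8 (h): row=0 col=0 char='d'
After 9 (k): row=0 col=0 char='d'
After 10 (G): row=2 col=0 char='p'

Answer: pink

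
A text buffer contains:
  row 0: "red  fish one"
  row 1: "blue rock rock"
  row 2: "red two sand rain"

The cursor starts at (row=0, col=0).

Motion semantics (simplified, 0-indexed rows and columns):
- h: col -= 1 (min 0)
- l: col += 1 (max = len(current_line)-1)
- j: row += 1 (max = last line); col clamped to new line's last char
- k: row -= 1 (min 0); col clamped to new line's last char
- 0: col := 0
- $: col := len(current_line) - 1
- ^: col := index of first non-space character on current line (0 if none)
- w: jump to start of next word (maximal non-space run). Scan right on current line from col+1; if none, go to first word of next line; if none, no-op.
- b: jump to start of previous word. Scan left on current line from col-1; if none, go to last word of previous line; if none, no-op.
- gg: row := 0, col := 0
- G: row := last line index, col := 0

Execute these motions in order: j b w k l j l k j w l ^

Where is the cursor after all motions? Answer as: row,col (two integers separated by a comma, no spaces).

After 1 (j): row=1 col=0 char='b'
After 2 (b): row=0 col=10 char='o'
After 3 (w): row=1 col=0 char='b'
After 4 (k): row=0 col=0 char='r'
After 5 (l): row=0 col=1 char='e'
After 6 (j): row=1 col=1 char='l'
After 7 (l): row=1 col=2 char='u'
After 8 (k): row=0 col=2 char='d'
After 9 (j): row=1 col=2 char='u'
After 10 (w): row=1 col=5 char='r'
After 11 (l): row=1 col=6 char='o'
After 12 (^): row=1 col=0 char='b'

Answer: 1,0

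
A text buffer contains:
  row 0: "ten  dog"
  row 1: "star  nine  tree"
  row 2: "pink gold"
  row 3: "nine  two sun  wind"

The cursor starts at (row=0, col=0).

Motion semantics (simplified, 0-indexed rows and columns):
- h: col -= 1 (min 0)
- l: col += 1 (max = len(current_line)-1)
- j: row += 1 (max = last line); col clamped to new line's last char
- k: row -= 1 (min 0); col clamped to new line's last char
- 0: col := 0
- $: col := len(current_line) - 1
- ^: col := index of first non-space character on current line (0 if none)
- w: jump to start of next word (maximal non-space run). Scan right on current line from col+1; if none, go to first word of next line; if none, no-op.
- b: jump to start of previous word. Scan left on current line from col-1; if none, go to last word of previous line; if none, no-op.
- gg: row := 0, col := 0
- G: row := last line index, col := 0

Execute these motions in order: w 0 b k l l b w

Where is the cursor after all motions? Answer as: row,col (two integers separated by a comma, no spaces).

After 1 (w): row=0 col=5 char='d'
After 2 (0): row=0 col=0 char='t'
After 3 (b): row=0 col=0 char='t'
After 4 (k): row=0 col=0 char='t'
After 5 (l): row=0 col=1 char='e'
After 6 (l): row=0 col=2 char='n'
After 7 (b): row=0 col=0 char='t'
After 8 (w): row=0 col=5 char='d'

Answer: 0,5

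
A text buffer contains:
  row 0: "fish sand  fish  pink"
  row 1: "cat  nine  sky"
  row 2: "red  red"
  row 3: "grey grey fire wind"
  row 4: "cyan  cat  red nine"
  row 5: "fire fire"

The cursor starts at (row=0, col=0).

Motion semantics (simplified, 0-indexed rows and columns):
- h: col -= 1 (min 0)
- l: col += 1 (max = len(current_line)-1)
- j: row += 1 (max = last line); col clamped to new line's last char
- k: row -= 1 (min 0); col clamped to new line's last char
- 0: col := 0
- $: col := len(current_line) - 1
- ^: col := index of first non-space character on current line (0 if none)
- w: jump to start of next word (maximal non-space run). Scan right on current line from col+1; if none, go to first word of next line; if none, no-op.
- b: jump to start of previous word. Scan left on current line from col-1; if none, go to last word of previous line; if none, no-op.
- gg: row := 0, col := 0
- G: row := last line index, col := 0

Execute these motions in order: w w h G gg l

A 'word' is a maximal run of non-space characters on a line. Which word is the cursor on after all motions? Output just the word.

After 1 (w): row=0 col=5 char='s'
After 2 (w): row=0 col=11 char='f'
After 3 (h): row=0 col=10 char='_'
After 4 (G): row=5 col=0 char='f'
After 5 (gg): row=0 col=0 char='f'
After 6 (l): row=0 col=1 char='i'

Answer: fish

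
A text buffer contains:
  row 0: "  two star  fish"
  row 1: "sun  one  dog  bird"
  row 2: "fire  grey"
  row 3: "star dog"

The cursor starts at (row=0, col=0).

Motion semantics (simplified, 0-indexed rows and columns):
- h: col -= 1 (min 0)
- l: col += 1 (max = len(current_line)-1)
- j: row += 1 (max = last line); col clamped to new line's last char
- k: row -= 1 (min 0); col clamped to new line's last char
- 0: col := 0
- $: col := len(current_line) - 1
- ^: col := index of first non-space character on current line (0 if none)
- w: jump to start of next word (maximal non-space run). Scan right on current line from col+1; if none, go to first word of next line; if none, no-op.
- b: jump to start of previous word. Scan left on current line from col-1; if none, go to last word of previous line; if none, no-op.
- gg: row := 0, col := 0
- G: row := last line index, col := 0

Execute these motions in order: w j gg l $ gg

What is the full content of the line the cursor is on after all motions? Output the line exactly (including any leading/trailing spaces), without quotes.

Answer:   two star  fish

Derivation:
After 1 (w): row=0 col=2 char='t'
After 2 (j): row=1 col=2 char='n'
After 3 (gg): row=0 col=0 char='_'
After 4 (l): row=0 col=1 char='_'
After 5 ($): row=0 col=15 char='h'
After 6 (gg): row=0 col=0 char='_'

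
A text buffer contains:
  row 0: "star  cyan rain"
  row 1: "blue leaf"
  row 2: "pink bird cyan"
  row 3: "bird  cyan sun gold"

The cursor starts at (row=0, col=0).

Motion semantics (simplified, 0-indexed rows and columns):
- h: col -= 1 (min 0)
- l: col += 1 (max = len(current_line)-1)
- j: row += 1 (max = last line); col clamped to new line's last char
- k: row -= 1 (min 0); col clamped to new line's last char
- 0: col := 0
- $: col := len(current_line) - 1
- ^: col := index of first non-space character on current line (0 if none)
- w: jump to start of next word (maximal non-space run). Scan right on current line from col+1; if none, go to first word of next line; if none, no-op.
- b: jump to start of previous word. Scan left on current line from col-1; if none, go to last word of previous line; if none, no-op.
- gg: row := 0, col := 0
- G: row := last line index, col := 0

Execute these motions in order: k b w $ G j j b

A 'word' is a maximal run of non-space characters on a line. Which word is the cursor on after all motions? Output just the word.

Answer: cyan

Derivation:
After 1 (k): row=0 col=0 char='s'
After 2 (b): row=0 col=0 char='s'
After 3 (w): row=0 col=6 char='c'
After 4 ($): row=0 col=14 char='n'
After 5 (G): row=3 col=0 char='b'
After 6 (j): row=3 col=0 char='b'
After 7 (j): row=3 col=0 char='b'
After 8 (b): row=2 col=10 char='c'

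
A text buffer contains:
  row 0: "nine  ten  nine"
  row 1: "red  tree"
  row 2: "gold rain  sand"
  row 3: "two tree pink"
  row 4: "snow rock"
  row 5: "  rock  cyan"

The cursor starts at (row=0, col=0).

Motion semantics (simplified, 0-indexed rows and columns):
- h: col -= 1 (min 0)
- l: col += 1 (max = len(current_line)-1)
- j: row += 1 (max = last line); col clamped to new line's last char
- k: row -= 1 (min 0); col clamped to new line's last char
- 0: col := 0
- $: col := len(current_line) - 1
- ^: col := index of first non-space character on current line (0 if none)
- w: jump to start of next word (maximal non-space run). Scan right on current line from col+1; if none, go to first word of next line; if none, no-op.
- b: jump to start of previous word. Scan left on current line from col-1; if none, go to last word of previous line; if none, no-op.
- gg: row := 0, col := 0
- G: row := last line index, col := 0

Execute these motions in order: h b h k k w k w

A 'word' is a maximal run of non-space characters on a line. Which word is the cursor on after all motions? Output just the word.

Answer: nine

Derivation:
After 1 (h): row=0 col=0 char='n'
After 2 (b): row=0 col=0 char='n'
After 3 (h): row=0 col=0 char='n'
After 4 (k): row=0 col=0 char='n'
After 5 (k): row=0 col=0 char='n'
After 6 (w): row=0 col=6 char='t'
After 7 (k): row=0 col=6 char='t'
After 8 (w): row=0 col=11 char='n'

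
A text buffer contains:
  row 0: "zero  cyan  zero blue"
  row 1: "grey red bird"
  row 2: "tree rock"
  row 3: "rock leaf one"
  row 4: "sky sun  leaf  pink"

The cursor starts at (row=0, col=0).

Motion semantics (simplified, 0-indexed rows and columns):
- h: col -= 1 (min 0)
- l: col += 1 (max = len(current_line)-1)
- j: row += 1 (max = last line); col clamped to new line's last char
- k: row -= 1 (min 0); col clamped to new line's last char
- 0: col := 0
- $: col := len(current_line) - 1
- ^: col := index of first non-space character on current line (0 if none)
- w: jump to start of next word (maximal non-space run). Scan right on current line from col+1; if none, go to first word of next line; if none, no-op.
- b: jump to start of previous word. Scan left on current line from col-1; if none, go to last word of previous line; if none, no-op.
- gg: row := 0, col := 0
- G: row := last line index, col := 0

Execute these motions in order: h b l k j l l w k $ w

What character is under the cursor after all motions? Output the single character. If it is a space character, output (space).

After 1 (h): row=0 col=0 char='z'
After 2 (b): row=0 col=0 char='z'
After 3 (l): row=0 col=1 char='e'
After 4 (k): row=0 col=1 char='e'
After 5 (j): row=1 col=1 char='r'
After 6 (l): row=1 col=2 char='e'
After 7 (l): row=1 col=3 char='y'
After 8 (w): row=1 col=5 char='r'
After 9 (k): row=0 col=5 char='_'
After 10 ($): row=0 col=20 char='e'
After 11 (w): row=1 col=0 char='g'

Answer: g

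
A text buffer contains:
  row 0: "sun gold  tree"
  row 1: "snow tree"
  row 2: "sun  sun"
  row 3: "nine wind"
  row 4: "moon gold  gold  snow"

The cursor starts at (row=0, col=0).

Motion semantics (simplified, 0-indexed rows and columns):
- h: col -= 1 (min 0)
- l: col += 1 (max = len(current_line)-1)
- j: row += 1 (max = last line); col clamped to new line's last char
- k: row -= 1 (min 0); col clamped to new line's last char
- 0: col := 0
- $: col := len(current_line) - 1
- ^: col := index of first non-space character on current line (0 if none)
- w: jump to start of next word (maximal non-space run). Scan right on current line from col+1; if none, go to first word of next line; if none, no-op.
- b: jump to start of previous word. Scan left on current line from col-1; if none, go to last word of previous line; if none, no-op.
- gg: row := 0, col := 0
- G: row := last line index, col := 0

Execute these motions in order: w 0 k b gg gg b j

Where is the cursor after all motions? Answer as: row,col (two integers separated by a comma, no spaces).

After 1 (w): row=0 col=4 char='g'
After 2 (0): row=0 col=0 char='s'
After 3 (k): row=0 col=0 char='s'
After 4 (b): row=0 col=0 char='s'
After 5 (gg): row=0 col=0 char='s'
After 6 (gg): row=0 col=0 char='s'
After 7 (b): row=0 col=0 char='s'
After 8 (j): row=1 col=0 char='s'

Answer: 1,0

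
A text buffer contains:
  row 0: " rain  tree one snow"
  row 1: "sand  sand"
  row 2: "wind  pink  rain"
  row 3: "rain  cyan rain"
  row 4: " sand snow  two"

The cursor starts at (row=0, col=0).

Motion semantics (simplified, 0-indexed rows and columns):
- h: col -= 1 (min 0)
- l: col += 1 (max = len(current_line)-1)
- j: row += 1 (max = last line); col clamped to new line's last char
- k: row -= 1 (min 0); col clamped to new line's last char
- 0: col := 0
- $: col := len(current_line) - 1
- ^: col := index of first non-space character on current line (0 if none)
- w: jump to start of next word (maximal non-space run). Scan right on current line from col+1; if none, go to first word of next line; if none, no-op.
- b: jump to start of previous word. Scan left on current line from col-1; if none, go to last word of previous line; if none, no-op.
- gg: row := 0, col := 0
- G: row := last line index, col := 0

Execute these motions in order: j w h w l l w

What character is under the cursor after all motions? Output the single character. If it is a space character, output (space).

After 1 (j): row=1 col=0 char='s'
After 2 (w): row=1 col=6 char='s'
After 3 (h): row=1 col=5 char='_'
After 4 (w): row=1 col=6 char='s'
After 5 (l): row=1 col=7 char='a'
After 6 (l): row=1 col=8 char='n'
After 7 (w): row=2 col=0 char='w'

Answer: w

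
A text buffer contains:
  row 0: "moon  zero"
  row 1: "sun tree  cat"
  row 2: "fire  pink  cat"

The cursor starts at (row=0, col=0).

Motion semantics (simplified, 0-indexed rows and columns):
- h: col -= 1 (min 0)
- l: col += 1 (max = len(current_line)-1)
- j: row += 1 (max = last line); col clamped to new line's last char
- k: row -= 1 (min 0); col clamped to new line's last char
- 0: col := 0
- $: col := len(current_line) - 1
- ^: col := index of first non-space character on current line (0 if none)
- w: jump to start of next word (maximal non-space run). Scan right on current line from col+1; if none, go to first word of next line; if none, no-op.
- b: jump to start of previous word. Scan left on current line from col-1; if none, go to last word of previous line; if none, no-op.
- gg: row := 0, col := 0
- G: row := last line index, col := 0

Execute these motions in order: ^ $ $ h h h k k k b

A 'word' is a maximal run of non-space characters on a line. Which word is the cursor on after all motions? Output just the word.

After 1 (^): row=0 col=0 char='m'
After 2 ($): row=0 col=9 char='o'
After 3 ($): row=0 col=9 char='o'
After 4 (h): row=0 col=8 char='r'
After 5 (h): row=0 col=7 char='e'
After 6 (h): row=0 col=6 char='z'
After 7 (k): row=0 col=6 char='z'
After 8 (k): row=0 col=6 char='z'
After 9 (k): row=0 col=6 char='z'
After 10 (b): row=0 col=0 char='m'

Answer: moon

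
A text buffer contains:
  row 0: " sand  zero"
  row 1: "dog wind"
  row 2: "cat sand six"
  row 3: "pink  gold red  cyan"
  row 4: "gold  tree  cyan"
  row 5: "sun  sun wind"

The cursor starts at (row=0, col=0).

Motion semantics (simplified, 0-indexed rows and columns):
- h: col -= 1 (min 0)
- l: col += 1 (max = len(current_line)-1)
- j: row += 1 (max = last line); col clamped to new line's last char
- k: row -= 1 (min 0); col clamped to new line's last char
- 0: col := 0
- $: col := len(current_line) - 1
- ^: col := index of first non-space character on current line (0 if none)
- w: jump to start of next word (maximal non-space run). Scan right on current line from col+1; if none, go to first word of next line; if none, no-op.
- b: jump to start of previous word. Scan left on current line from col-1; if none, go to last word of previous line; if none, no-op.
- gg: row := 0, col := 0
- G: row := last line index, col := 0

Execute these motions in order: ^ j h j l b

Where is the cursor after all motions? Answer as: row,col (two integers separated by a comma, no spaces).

After 1 (^): row=0 col=1 char='s'
After 2 (j): row=1 col=1 char='o'
After 3 (h): row=1 col=0 char='d'
After 4 (j): row=2 col=0 char='c'
After 5 (l): row=2 col=1 char='a'
After 6 (b): row=2 col=0 char='c'

Answer: 2,0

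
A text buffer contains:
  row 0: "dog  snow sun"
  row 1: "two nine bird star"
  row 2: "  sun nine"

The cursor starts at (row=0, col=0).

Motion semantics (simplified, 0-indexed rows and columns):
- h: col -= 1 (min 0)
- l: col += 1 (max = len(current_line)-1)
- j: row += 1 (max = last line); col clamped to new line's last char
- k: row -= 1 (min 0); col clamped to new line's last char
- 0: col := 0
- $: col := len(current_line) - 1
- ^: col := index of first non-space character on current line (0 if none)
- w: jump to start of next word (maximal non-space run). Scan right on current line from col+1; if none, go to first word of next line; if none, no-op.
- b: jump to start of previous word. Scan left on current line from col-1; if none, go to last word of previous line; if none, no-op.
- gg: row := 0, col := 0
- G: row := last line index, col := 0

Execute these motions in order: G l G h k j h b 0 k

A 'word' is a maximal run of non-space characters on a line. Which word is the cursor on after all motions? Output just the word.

Answer: dog

Derivation:
After 1 (G): row=2 col=0 char='_'
After 2 (l): row=2 col=1 char='_'
After 3 (G): row=2 col=0 char='_'
After 4 (h): row=2 col=0 char='_'
After 5 (k): row=1 col=0 char='t'
After 6 (j): row=2 col=0 char='_'
After 7 (h): row=2 col=0 char='_'
After 8 (b): row=1 col=14 char='s'
After 9 (0): row=1 col=0 char='t'
After 10 (k): row=0 col=0 char='d'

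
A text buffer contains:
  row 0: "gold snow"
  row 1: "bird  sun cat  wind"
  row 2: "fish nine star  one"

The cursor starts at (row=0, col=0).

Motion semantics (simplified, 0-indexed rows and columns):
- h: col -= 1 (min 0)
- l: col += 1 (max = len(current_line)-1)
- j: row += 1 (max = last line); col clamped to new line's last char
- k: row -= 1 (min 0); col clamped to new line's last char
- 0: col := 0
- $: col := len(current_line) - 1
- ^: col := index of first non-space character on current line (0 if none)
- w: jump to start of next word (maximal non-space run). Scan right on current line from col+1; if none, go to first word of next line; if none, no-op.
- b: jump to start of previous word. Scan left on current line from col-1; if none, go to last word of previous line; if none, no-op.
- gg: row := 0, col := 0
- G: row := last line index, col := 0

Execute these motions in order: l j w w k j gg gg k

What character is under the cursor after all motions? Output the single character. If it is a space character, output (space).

Answer: g

Derivation:
After 1 (l): row=0 col=1 char='o'
After 2 (j): row=1 col=1 char='i'
After 3 (w): row=1 col=6 char='s'
After 4 (w): row=1 col=10 char='c'
After 5 (k): row=0 col=8 char='w'
After 6 (j): row=1 col=8 char='n'
After 7 (gg): row=0 col=0 char='g'
After 8 (gg): row=0 col=0 char='g'
After 9 (k): row=0 col=0 char='g'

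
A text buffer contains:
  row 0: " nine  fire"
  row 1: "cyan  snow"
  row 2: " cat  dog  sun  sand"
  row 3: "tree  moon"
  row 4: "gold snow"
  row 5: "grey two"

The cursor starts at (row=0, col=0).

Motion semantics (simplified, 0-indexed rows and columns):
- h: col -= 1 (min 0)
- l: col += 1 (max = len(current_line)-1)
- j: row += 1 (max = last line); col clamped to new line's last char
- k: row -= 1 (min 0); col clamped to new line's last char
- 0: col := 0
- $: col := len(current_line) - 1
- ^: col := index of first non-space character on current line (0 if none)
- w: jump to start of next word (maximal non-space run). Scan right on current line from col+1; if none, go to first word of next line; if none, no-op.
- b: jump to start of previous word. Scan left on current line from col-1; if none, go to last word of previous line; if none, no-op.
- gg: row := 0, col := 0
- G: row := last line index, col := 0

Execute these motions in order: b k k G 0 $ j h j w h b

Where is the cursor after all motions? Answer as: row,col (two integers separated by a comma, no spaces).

After 1 (b): row=0 col=0 char='_'
After 2 (k): row=0 col=0 char='_'
After 3 (k): row=0 col=0 char='_'
After 4 (G): row=5 col=0 char='g'
After 5 (0): row=5 col=0 char='g'
After 6 ($): row=5 col=7 char='o'
After 7 (j): row=5 col=7 char='o'
After 8 (h): row=5 col=6 char='w'
After 9 (j): row=5 col=6 char='w'
After 10 (w): row=5 col=6 char='w'
After 11 (h): row=5 col=5 char='t'
After 12 (b): row=5 col=0 char='g'

Answer: 5,0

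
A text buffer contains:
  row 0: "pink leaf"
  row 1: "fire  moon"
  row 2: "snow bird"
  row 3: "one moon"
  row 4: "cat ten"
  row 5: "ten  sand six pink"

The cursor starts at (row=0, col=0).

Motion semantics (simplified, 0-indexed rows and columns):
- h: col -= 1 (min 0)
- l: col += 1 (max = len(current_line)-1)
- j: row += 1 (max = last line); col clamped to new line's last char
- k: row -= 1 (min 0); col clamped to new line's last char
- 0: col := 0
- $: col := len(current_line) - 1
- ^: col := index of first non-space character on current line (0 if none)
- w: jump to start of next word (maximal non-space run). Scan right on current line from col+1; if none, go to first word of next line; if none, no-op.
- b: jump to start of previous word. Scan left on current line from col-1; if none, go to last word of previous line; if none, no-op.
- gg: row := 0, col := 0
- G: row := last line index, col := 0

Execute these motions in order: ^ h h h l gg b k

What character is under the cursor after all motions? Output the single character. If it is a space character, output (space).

Answer: p

Derivation:
After 1 (^): row=0 col=0 char='p'
After 2 (h): row=0 col=0 char='p'
After 3 (h): row=0 col=0 char='p'
After 4 (h): row=0 col=0 char='p'
After 5 (l): row=0 col=1 char='i'
After 6 (gg): row=0 col=0 char='p'
After 7 (b): row=0 col=0 char='p'
After 8 (k): row=0 col=0 char='p'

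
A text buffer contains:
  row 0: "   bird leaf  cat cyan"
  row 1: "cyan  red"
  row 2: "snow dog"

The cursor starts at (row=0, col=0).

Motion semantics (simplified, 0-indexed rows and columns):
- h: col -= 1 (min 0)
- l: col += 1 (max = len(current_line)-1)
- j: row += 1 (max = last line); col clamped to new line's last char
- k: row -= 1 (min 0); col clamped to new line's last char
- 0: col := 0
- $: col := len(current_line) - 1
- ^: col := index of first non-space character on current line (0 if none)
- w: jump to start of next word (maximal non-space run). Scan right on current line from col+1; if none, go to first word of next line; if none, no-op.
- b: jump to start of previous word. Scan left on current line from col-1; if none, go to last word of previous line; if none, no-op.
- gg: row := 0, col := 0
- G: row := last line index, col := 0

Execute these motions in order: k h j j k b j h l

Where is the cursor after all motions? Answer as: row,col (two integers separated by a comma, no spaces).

After 1 (k): row=0 col=0 char='_'
After 2 (h): row=0 col=0 char='_'
After 3 (j): row=1 col=0 char='c'
After 4 (j): row=2 col=0 char='s'
After 5 (k): row=1 col=0 char='c'
After 6 (b): row=0 col=18 char='c'
After 7 (j): row=1 col=8 char='d'
After 8 (h): row=1 col=7 char='e'
After 9 (l): row=1 col=8 char='d'

Answer: 1,8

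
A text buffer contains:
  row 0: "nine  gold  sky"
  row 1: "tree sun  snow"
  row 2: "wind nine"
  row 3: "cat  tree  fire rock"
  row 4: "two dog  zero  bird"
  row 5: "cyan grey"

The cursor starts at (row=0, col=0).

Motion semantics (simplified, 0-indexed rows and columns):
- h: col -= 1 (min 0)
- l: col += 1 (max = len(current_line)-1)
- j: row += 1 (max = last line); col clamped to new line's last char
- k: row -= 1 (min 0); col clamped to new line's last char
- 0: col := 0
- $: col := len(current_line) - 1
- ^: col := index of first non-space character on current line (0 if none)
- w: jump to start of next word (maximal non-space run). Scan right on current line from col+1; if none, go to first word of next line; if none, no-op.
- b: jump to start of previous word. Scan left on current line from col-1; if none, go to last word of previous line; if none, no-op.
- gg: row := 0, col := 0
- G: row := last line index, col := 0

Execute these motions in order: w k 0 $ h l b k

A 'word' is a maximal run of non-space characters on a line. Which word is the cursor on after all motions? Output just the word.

Answer: sky

Derivation:
After 1 (w): row=0 col=6 char='g'
After 2 (k): row=0 col=6 char='g'
After 3 (0): row=0 col=0 char='n'
After 4 ($): row=0 col=14 char='y'
After 5 (h): row=0 col=13 char='k'
After 6 (l): row=0 col=14 char='y'
After 7 (b): row=0 col=12 char='s'
After 8 (k): row=0 col=12 char='s'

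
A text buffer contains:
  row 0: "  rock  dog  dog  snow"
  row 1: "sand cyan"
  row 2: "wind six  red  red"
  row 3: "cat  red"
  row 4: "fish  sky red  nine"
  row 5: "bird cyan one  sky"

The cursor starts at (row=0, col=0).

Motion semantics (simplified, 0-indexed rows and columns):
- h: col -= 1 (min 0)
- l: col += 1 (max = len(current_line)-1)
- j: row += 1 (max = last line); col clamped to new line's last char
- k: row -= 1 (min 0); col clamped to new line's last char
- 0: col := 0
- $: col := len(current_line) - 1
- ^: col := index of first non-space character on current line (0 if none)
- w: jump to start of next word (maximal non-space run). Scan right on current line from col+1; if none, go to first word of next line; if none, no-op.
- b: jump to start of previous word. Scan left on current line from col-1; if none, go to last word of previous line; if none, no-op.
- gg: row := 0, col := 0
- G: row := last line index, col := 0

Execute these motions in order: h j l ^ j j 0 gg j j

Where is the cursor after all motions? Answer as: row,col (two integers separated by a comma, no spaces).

After 1 (h): row=0 col=0 char='_'
After 2 (j): row=1 col=0 char='s'
After 3 (l): row=1 col=1 char='a'
After 4 (^): row=1 col=0 char='s'
After 5 (j): row=2 col=0 char='w'
After 6 (j): row=3 col=0 char='c'
After 7 (0): row=3 col=0 char='c'
After 8 (gg): row=0 col=0 char='_'
After 9 (j): row=1 col=0 char='s'
After 10 (j): row=2 col=0 char='w'

Answer: 2,0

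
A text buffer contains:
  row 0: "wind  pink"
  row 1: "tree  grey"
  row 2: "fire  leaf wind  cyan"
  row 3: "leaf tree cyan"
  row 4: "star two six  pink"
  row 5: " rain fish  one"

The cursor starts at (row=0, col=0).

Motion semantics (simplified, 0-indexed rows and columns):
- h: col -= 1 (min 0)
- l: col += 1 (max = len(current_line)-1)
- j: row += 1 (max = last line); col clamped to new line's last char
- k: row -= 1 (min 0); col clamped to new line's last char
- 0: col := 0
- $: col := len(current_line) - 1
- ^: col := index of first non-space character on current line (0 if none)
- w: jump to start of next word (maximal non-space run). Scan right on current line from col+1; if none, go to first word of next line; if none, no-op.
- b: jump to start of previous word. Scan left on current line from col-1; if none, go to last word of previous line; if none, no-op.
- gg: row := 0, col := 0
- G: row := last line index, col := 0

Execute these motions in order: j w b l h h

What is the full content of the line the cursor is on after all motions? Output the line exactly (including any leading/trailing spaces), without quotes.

After 1 (j): row=1 col=0 char='t'
After 2 (w): row=1 col=6 char='g'
After 3 (b): row=1 col=0 char='t'
After 4 (l): row=1 col=1 char='r'
After 5 (h): row=1 col=0 char='t'
After 6 (h): row=1 col=0 char='t'

Answer: tree  grey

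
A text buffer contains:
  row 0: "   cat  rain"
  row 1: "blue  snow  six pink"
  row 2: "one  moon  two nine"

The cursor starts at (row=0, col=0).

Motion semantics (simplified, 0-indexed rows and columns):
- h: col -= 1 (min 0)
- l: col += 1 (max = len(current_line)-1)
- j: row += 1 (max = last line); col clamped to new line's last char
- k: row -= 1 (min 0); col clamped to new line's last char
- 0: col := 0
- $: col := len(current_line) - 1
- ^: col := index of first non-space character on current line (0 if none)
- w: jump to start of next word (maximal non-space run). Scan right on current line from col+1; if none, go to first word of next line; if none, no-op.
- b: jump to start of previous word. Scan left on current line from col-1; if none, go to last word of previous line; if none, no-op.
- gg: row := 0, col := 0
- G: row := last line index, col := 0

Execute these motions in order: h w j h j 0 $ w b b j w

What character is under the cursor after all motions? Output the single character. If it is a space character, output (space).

Answer: n

Derivation:
After 1 (h): row=0 col=0 char='_'
After 2 (w): row=0 col=3 char='c'
After 3 (j): row=1 col=3 char='e'
After 4 (h): row=1 col=2 char='u'
After 5 (j): row=2 col=2 char='e'
After 6 (0): row=2 col=0 char='o'
After 7 ($): row=2 col=18 char='e'
After 8 (w): row=2 col=18 char='e'
After 9 (b): row=2 col=15 char='n'
After 10 (b): row=2 col=11 char='t'
After 11 (j): row=2 col=11 char='t'
After 12 (w): row=2 col=15 char='n'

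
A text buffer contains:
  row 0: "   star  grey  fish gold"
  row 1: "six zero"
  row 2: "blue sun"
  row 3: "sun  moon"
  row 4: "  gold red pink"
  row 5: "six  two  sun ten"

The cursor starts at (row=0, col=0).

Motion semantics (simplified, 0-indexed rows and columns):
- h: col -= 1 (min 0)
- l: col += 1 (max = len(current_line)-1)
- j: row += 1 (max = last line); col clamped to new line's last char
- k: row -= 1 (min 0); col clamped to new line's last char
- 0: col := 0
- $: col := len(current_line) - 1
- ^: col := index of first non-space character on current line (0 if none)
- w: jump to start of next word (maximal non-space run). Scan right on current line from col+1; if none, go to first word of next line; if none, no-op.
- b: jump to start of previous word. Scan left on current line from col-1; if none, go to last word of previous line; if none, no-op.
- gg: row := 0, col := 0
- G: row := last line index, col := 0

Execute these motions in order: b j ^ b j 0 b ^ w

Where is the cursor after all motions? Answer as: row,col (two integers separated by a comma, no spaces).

After 1 (b): row=0 col=0 char='_'
After 2 (j): row=1 col=0 char='s'
After 3 (^): row=1 col=0 char='s'
After 4 (b): row=0 col=20 char='g'
After 5 (j): row=1 col=7 char='o'
After 6 (0): row=1 col=0 char='s'
After 7 (b): row=0 col=20 char='g'
After 8 (^): row=0 col=3 char='s'
After 9 (w): row=0 col=9 char='g'

Answer: 0,9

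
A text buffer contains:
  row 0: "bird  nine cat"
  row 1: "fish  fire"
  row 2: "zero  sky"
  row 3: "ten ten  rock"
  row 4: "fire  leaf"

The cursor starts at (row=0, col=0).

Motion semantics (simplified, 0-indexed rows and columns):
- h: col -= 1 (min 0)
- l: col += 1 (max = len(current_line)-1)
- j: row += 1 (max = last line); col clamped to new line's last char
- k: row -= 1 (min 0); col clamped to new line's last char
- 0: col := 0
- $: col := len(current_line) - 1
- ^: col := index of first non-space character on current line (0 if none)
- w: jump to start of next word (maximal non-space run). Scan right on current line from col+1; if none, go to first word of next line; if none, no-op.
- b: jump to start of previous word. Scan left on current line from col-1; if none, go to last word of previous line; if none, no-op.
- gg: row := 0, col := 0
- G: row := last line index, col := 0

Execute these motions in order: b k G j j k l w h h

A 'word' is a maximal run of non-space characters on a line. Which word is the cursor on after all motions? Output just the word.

After 1 (b): row=0 col=0 char='b'
After 2 (k): row=0 col=0 char='b'
After 3 (G): row=4 col=0 char='f'
After 4 (j): row=4 col=0 char='f'
After 5 (j): row=4 col=0 char='f'
After 6 (k): row=3 col=0 char='t'
After 7 (l): row=3 col=1 char='e'
After 8 (w): row=3 col=4 char='t'
After 9 (h): row=3 col=3 char='_'
After 10 (h): row=3 col=2 char='n'

Answer: ten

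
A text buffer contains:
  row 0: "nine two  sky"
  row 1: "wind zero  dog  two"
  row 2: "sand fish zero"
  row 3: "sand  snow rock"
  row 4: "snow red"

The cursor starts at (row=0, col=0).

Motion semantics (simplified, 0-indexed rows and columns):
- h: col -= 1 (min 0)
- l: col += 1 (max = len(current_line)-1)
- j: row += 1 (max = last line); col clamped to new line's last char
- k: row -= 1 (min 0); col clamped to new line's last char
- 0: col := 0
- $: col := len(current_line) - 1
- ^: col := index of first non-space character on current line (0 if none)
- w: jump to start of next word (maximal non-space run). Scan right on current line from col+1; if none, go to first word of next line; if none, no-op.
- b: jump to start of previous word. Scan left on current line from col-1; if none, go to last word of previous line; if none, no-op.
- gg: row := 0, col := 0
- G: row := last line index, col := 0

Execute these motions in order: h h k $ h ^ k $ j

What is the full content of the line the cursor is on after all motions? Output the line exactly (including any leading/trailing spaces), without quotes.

Answer: wind zero  dog  two

Derivation:
After 1 (h): row=0 col=0 char='n'
After 2 (h): row=0 col=0 char='n'
After 3 (k): row=0 col=0 char='n'
After 4 ($): row=0 col=12 char='y'
After 5 (h): row=0 col=11 char='k'
After 6 (^): row=0 col=0 char='n'
After 7 (k): row=0 col=0 char='n'
After 8 ($): row=0 col=12 char='y'
After 9 (j): row=1 col=12 char='o'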